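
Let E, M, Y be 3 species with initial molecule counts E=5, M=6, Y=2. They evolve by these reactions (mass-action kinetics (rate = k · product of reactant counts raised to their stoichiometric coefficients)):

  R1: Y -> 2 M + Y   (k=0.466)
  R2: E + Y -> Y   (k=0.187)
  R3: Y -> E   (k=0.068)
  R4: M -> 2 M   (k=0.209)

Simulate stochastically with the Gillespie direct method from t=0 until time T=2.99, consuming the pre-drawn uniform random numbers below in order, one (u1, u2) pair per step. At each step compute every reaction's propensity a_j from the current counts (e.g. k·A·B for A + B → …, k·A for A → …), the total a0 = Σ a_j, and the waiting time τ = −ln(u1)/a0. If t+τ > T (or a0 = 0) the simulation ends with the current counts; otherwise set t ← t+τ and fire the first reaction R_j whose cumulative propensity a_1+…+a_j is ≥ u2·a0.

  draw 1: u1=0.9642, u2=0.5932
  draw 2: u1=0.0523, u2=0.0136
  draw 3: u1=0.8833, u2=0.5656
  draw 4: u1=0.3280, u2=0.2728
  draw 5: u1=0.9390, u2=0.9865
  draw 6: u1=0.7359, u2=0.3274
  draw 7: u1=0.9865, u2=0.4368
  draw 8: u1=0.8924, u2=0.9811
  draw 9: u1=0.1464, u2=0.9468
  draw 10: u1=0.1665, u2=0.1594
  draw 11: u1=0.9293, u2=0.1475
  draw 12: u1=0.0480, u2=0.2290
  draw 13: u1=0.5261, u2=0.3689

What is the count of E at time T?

t=0.000: E=5 M=6 Y=2
Draw 1: a1=0.932, a2=1.870, a3=0.136, a4=1.254, a0=4.192; τ=−ln(0.9642)/4.192=0.009 → t=0.009; u2·a0=0.5932·4.192=2.487; a1=0.932 < 2.487 ≤ a1+a2=2.802 → R2 fires; E=4 M=6 Y=2
Draw 2: a1=0.932, a2=1.496, a3=0.136, a4=1.254, a0=3.818; τ=−ln(0.0523)/3.818=0.773 → t=0.782; u2·a0=0.0136·3.818=0.052 ≤ a1=0.932 → R1 fires; E=4 M=8 Y=2
Draw 3: a1=0.932, a2=1.496, a3=0.136, a4=1.672, a0=4.236; τ=−ln(0.8833)/4.236=0.029 → t=0.811; u2·a0=0.5656·4.236=2.396; a1=0.932 < 2.396 ≤ a1+a2=2.428 → R2 fires; E=3 M=8 Y=2
Draw 4: a1=0.932, a2=1.122, a3=0.136, a4=1.672, a0=3.862; τ=−ln(0.3280)/3.862=0.289 → t=1.099; u2·a0=0.2728·3.862=1.054; a1=0.932 < 1.054 ≤ a1+a2=2.054 → R2 fires; E=2 M=8 Y=2
Draw 5: a1=0.932, a2=0.748, a3=0.136, a4=1.672, a0=3.488; τ=−ln(0.9390)/3.488=0.018 → t=1.118; u2·a0=0.9865·3.488=3.441; a1+…+a3=1.816 < 3.441 ≤ a1+…+a4=3.488 → R4 fires; E=2 M=9 Y=2
Draw 6: a1=0.932, a2=0.748, a3=0.136, a4=1.881, a0=3.697; τ=−ln(0.7359)/3.697=0.083 → t=1.200; u2·a0=0.3274·3.697=1.210; a1=0.932 < 1.210 ≤ a1+a2=1.680 → R2 fires; E=1 M=9 Y=2
Draw 7: a1=0.932, a2=0.374, a3=0.136, a4=1.881, a0=3.323; τ=−ln(0.9865)/3.323=0.004 → t=1.205; u2·a0=0.4368·3.323=1.451; a1+…+a3=1.442 < 1.451 ≤ a1+…+a4=3.323 → R4 fires; E=1 M=10 Y=2
Draw 8: a1=0.932, a2=0.374, a3=0.136, a4=2.090, a0=3.532; τ=−ln(0.8924)/3.532=0.032 → t=1.237; u2·a0=0.9811·3.532=3.465; a1+…+a3=1.442 < 3.465 ≤ a1+…+a4=3.532 → R4 fires; E=1 M=11 Y=2
Draw 9: a1=0.932, a2=0.374, a3=0.136, a4=2.299, a0=3.741; τ=−ln(0.1464)/3.741=0.514 → t=1.750; u2·a0=0.9468·3.741=3.542; a1+…+a3=1.442 < 3.542 ≤ a1+…+a4=3.741 → R4 fires; E=1 M=12 Y=2
Draw 10: a1=0.932, a2=0.374, a3=0.136, a4=2.508, a0=3.950; τ=−ln(0.1665)/3.950=0.454 → t=2.204; u2·a0=0.1594·3.950=0.630 ≤ a1=0.932 → R1 fires; E=1 M=14 Y=2
Draw 11: a1=0.932, a2=0.374, a3=0.136, a4=2.926, a0=4.368; τ=−ln(0.9293)/4.368=0.017 → t=2.221; u2·a0=0.1475·4.368=0.644 ≤ a1=0.932 → R1 fires; E=1 M=16 Y=2
Draw 12: a1=0.932, a2=0.374, a3=0.136, a4=3.344, a0=4.786; τ=−ln(0.0480)/4.786=0.634 → t=2.856; u2·a0=0.2290·4.786=1.096; a1=0.932 < 1.096 ≤ a1+a2=1.306 → R2 fires; E=0 M=16 Y=2
Draw 13: a1=0.932, a2=0.000, a3=0.136, a4=3.344, a0=4.412; τ=−ln(0.5261)/4.412=0.146 → t=3.001 > T=2.99: stop.
Read off E at T=2.99: 0

E at T = 0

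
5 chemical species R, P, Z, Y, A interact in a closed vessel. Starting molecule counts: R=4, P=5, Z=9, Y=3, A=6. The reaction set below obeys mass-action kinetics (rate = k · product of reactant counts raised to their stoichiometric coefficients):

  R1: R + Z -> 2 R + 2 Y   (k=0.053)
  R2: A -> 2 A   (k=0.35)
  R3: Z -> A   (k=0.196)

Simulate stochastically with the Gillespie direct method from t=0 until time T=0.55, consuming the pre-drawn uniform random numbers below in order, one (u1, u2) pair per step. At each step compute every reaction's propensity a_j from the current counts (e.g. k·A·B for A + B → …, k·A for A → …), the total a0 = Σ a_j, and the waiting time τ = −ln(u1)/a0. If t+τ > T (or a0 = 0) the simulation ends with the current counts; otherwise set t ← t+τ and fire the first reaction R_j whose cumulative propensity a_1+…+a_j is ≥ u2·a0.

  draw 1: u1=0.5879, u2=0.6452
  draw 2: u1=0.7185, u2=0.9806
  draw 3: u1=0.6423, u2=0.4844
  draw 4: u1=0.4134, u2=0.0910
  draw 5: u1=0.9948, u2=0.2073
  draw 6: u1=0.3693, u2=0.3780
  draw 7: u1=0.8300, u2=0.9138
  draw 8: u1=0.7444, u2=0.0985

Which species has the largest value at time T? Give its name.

t=0.000: R=4 P=5 Z=9 Y=3 A=6
Draw 1: a1=1.908, a2=2.100, a3=1.764, a0=5.772; τ=−ln(0.5879)/5.772=0.092 → t=0.092; u2·a0=0.6452·5.772=3.724; a1=1.908 < 3.724 ≤ a1+a2=4.008 → R2 fires; R=4 P=5 Z=9 Y=3 A=7
Draw 2: a1=1.908, a2=2.450, a3=1.764, a0=6.122; τ=−ln(0.7185)/6.122=0.054 → t=0.146; u2·a0=0.9806·6.122=6.003; a1+a2=4.358 < 6.003 ≤ a1+…+a3=6.122 → R3 fires; R=4 P=5 Z=8 Y=3 A=8
Draw 3: a1=1.696, a2=2.800, a3=1.568, a0=6.064; τ=−ln(0.6423)/6.064=0.073 → t=0.219; u2·a0=0.4844·6.064=2.937; a1=1.696 < 2.937 ≤ a1+a2=4.496 → R2 fires; R=4 P=5 Z=8 Y=3 A=9
Draw 4: a1=1.696, a2=3.150, a3=1.568, a0=6.414; τ=−ln(0.4134)/6.414=0.138 → t=0.357; u2·a0=0.0910·6.414=0.584 ≤ a1=1.696 → R1 fires; R=5 P=5 Z=7 Y=5 A=9
Draw 5: a1=1.855, a2=3.150, a3=1.372, a0=6.377; τ=−ln(0.9948)/6.377=0.001 → t=0.358; u2·a0=0.2073·6.377=1.322 ≤ a1=1.855 → R1 fires; R=6 P=5 Z=6 Y=7 A=9
Draw 6: a1=1.908, a2=3.150, a3=1.176, a0=6.234; τ=−ln(0.3693)/6.234=0.160 → t=0.517; u2·a0=0.3780·6.234=2.356; a1=1.908 < 2.356 ≤ a1+a2=5.058 → R2 fires; R=6 P=5 Z=6 Y=7 A=10
Draw 7: a1=1.908, a2=3.500, a3=1.176, a0=6.584; τ=−ln(0.8300)/6.584=0.028 → t=0.546; u2·a0=0.9138·6.584=6.016; a1+a2=5.408 < 6.016 ≤ a1+…+a3=6.584 → R3 fires; R=6 P=5 Z=5 Y=7 A=11
Draw 8: a1=1.590, a2=3.850, a3=0.980, a0=6.420; τ=−ln(0.7444)/6.420=0.046 → t=0.592 > T=0.55: stop.
At T=0.55: R=6 P=5 Z=5 Y=7 A=11; the largest is A.

Dominant species at T: A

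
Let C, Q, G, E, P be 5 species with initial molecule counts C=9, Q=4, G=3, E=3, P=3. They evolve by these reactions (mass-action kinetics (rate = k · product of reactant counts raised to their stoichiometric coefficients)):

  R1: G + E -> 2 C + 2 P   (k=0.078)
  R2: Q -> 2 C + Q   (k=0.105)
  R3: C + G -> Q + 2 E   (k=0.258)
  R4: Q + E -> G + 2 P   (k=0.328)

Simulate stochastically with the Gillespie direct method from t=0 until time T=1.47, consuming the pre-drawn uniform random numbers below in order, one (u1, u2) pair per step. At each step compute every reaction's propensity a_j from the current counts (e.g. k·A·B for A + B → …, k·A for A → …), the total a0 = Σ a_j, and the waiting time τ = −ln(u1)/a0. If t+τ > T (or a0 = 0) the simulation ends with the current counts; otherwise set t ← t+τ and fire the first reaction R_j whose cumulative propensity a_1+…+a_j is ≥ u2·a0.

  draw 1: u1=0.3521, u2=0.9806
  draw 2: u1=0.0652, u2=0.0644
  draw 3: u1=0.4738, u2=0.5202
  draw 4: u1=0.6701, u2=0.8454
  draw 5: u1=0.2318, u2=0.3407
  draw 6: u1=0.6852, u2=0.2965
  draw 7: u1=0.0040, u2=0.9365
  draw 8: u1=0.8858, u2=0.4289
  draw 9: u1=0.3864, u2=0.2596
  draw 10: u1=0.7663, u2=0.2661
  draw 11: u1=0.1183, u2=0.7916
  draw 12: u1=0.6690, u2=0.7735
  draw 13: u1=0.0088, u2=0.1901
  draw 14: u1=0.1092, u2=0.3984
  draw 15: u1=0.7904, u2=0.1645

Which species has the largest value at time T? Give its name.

Dominant species at T: P

t=0.000: C=9 Q=4 G=3 E=3 P=3
Draw 1: a1=0.702, a2=0.420, a3=6.966, a4=3.936, a0=12.024; τ=−ln(0.3521)/12.024=0.087 → t=0.087; u2·a0=0.9806·12.024=11.791; a1+…+a3=8.088 < 11.791 ≤ a1+…+a4=12.024 → R4 fires; C=9 Q=3 G=4 E=2 P=5
Draw 2: a1=0.624, a2=0.315, a3=9.288, a4=1.968, a0=12.195; τ=−ln(0.0652)/12.195=0.224 → t=0.311; u2·a0=0.0644·12.195=0.785; a1=0.624 < 0.785 ≤ a1+a2=0.939 → R2 fires; C=11 Q=3 G=4 E=2 P=5
Draw 3: a1=0.624, a2=0.315, a3=11.352, a4=1.968, a0=14.259; τ=−ln(0.4738)/14.259=0.052 → t=0.363; u2·a0=0.5202·14.259=7.418; a1+a2=0.939 < 7.418 ≤ a1+…+a3=12.291 → R3 fires; C=10 Q=4 G=3 E=4 P=5
Draw 4: a1=0.936, a2=0.420, a3=7.740, a4=5.248, a0=14.344; τ=−ln(0.6701)/14.344=0.028 → t=0.391; u2·a0=0.8454·14.344=12.126; a1+…+a3=9.096 < 12.126 ≤ a1+…+a4=14.344 → R4 fires; C=10 Q=3 G=4 E=3 P=7
Draw 5: a1=0.936, a2=0.315, a3=10.320, a4=2.952, a0=14.523; τ=−ln(0.2318)/14.523=0.101 → t=0.492; u2·a0=0.3407·14.523=4.948; a1+a2=1.251 < 4.948 ≤ a1+…+a3=11.571 → R3 fires; C=9 Q=4 G=3 E=5 P=7
Draw 6: a1=1.170, a2=0.420, a3=6.966, a4=6.560, a0=15.116; τ=−ln(0.6852)/15.116=0.025 → t=0.517; u2·a0=0.2965·15.116=4.482; a1+a2=1.590 < 4.482 ≤ a1+…+a3=8.556 → R3 fires; C=8 Q=5 G=2 E=7 P=7
Draw 7: a1=1.092, a2=0.525, a3=4.128, a4=11.480, a0=17.225; τ=−ln(0.0040)/17.225=0.321 → t=0.837; u2·a0=0.9365·17.225=16.131; a1+…+a3=5.745 < 16.131 ≤ a1+…+a4=17.225 → R4 fires; C=8 Q=4 G=3 E=6 P=9
Draw 8: a1=1.404, a2=0.420, a3=6.192, a4=7.872, a0=15.888; τ=−ln(0.8858)/15.888=0.008 → t=0.845; u2·a0=0.4289·15.888=6.814; a1+a2=1.824 < 6.814 ≤ a1+…+a3=8.016 → R3 fires; C=7 Q=5 G=2 E=8 P=9
Draw 9: a1=1.248, a2=0.525, a3=3.612, a4=13.120, a0=18.505; τ=−ln(0.3864)/18.505=0.051 → t=0.896; u2·a0=0.2596·18.505=4.804; a1+a2=1.773 < 4.804 ≤ a1+…+a3=5.385 → R3 fires; C=6 Q=6 G=1 E=10 P=9
Draw 10: a1=0.780, a2=0.630, a3=1.548, a4=19.680, a0=22.638; τ=−ln(0.7663)/22.638=0.012 → t=0.908; u2·a0=0.2661·22.638=6.024; a1+…+a3=2.958 < 6.024 ≤ a1+…+a4=22.638 → R4 fires; C=6 Q=5 G=2 E=9 P=11
Draw 11: a1=1.404, a2=0.525, a3=3.096, a4=14.760, a0=19.785; τ=−ln(0.1183)/19.785=0.108 → t=1.016; u2·a0=0.7916·19.785=15.662; a1+…+a3=5.025 < 15.662 ≤ a1+…+a4=19.785 → R4 fires; C=6 Q=4 G=3 E=8 P=13
Draw 12: a1=1.872, a2=0.420, a3=4.644, a4=10.496, a0=17.432; τ=−ln(0.6690)/17.432=0.023 → t=1.039; u2·a0=0.7735·17.432=13.484; a1+…+a3=6.936 < 13.484 ≤ a1+…+a4=17.432 → R4 fires; C=6 Q=3 G=4 E=7 P=15
Draw 13: a1=2.184, a2=0.315, a3=6.192, a4=6.888, a0=15.579; τ=−ln(0.0088)/15.579=0.304 → t=1.343; u2·a0=0.1901·15.579=2.962; a1+a2=2.499 < 2.962 ≤ a1+…+a3=8.691 → R3 fires; C=5 Q=4 G=3 E=9 P=15
Draw 14: a1=2.106, a2=0.420, a3=3.870, a4=11.808, a0=18.204; τ=−ln(0.1092)/18.204=0.122 → t=1.464; u2·a0=0.3984·18.204=7.252; a1+…+a3=6.396 < 7.252 ≤ a1+…+a4=18.204 → R4 fires; C=5 Q=3 G=4 E=8 P=17
Draw 15: a1=2.496, a2=0.315, a3=5.160, a4=7.872, a0=15.843; τ=−ln(0.7904)/15.843=0.015 → t=1.479 > T=1.47: stop.
At T=1.47: C=5 Q=3 G=4 E=8 P=17; the largest is P.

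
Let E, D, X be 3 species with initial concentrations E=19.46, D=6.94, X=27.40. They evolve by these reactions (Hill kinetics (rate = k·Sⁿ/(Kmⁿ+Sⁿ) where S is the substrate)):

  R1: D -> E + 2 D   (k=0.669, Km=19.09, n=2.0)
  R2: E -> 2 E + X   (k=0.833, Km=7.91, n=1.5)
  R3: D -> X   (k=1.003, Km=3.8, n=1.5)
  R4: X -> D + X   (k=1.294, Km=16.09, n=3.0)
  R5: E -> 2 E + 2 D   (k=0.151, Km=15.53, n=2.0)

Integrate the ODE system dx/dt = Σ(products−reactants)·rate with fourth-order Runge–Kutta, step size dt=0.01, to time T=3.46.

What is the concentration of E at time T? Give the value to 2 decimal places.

RK4 with dt=0.01: 346 steps to T=3.46. Trajectory (selected grid times):
t=0.00: E=19.46 D=6.94 X=27.40
t=0.38: E=19.78 D=7.18 X=27.93
t=0.77: E=20.11 D=7.43 X=28.47
t=1.15: E=20.43 D=7.67 X=29.00
t=1.54: E=20.77 D=7.92 X=29.56
t=1.92: E=21.10 D=8.17 X=30.10
t=2.31: E=21.45 D=8.43 X=30.67
t=2.69: E=21.79 D=8.69 X=31.22
t=3.08: E=22.14 D=8.95 X=31.79
t=3.46: E=22.49 D=9.21 X=32.35
Read off E at T=3.46: 22.49

E at T = 22.49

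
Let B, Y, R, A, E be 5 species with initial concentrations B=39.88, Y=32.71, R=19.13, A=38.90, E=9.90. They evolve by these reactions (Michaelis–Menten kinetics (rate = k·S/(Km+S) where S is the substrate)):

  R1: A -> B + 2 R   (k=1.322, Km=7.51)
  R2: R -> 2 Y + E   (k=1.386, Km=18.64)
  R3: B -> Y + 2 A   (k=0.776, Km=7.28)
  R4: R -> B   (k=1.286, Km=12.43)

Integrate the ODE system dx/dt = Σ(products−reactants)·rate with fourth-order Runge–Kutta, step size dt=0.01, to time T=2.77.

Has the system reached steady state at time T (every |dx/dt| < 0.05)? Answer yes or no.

Steady state at T: no

RK4 with dt=0.01: 277 steps to T=2.77. Trajectory (selected grid times):
t=0.00: B=39.88 Y=32.71 R=19.13 A=38.90 E=9.90
t=0.31: B=40.26 Y=33.35 R=19.36 A=38.96 E=10.12
t=0.62: B=40.65 Y=33.99 R=19.58 A=39.03 E=10.34
t=0.92: B=41.02 Y=34.62 R=19.80 A=39.09 E=10.55
t=1.23: B=41.40 Y=35.27 R=20.02 A=39.16 E=10.77
t=1.54: B=41.79 Y=35.92 R=20.23 A=39.22 E=11.00
t=1.85: B=42.17 Y=36.57 R=20.45 A=39.29 E=11.22
t=2.15: B=42.55 Y=37.20 R=20.66 A=39.35 E=11.44
t=2.46: B=42.94 Y=37.86 R=20.87 A=39.42 E=11.66
t=2.77: B=43.33 Y=38.52 R=21.08 A=39.49 E=11.89
Rates at T: R1=1.1107, R2=0.7356, R3=0.6644, R4=0.8090
dx/dt at T (Σ net stoichiometry × rate): B=+1.2554, Y=+2.1356, R=+0.6769, A=+0.2180, E=+0.7356
Largest |dx/dt| is |+2.1356| (Y) ≥ 0.05 → not steady.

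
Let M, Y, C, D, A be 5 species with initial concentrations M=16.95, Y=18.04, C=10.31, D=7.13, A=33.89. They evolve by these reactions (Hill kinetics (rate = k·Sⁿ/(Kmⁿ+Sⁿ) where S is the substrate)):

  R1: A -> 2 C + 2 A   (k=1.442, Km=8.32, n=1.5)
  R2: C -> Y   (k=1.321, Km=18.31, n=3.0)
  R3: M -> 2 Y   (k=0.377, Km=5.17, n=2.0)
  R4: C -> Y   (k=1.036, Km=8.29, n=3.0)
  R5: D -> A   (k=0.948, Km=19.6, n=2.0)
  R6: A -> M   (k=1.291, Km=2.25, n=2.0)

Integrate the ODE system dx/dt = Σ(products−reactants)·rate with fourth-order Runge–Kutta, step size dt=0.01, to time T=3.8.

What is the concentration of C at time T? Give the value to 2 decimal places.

C at T = 15.62

RK4 with dt=0.01: 380 steps to T=3.8. Trajectory (selected grid times):
t=0.00: M=16.95 Y=18.04 C=10.31 D=7.13 A=33.89
t=0.42: M=17.34 Y=18.72 C=11.00 D=7.08 A=33.94
t=0.84: M=17.74 Y=19.43 C=11.66 D=7.04 A=33.98
t=1.27: M=18.14 Y=20.19 C=12.31 D=6.99 A=34.03
t=1.69: M=18.54 Y=20.96 C=12.92 D=6.95 A=34.07
t=2.11: M=18.93 Y=21.75 C=13.50 D=6.90 A=34.12
t=2.53: M=19.32 Y=22.57 C=14.05 D=6.86 A=34.16
t=2.96: M=19.72 Y=23.43 C=14.60 D=6.81 A=34.21
t=3.38: M=20.11 Y=24.29 C=15.12 D=6.77 A=34.25
t=3.80: M=20.50 Y=25.17 C=15.62 D=6.73 A=34.30
Read off C at T=3.8: 15.62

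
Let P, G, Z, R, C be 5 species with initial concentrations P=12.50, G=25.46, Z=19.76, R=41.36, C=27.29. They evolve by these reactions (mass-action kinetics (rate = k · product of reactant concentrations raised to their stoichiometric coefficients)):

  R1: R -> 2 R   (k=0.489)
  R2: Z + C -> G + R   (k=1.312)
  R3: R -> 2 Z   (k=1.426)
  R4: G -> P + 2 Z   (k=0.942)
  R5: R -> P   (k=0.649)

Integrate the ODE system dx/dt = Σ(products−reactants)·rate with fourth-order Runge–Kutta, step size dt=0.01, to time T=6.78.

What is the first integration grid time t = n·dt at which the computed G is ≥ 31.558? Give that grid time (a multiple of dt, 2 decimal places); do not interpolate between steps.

RK4 with dt=0.01: 678 steps to T=6.78. Trajectory (selected grid times):
t=0.00: P=12.50 G=25.46 Z=19.76 R=41.36 C=27.29
t=0.01: P=13.05 G=30.82 Z=15.92 R=46.29 C=21.66
t=0.02: P=13.67 G=34.35 Z=14.06 R=49.37 C=17.82
t=0.75: P=57.85 G=26.66 Z=129.29 R=21.58 C=0.00
t=1.51: P=77.67 G=13.03 Z=183.73 R=6.46 C=0.00
t=2.26: P=86.11 G=6.43 Z=205.02 R=1.97 C=0.00
t=3.01: P=89.92 G=3.17 Z=214.00 R=0.60 C=0.00
t=3.77: P=91.72 G=1.55 Z=218.00 R=0.18 C=0.00
t=4.52: P=92.55 G=0.76 Z=219.79 R=0.05 C=0.00
t=5.27: P=92.96 G=0.38 Z=220.63 R=0.02 C=0.00
t=6.03: P=93.16 G=0.18 Z=221.04 R=0.00 C=0.00
t=6.78: P=93.25 G=0.09 Z=221.23 R=0.00 C=0.00
G(0.01)=30.821 < 31.558 but G(0.02)=34.354 ≥ 31.558, so the first grid time is t=0.02.

Threshold first reached at t = 0.02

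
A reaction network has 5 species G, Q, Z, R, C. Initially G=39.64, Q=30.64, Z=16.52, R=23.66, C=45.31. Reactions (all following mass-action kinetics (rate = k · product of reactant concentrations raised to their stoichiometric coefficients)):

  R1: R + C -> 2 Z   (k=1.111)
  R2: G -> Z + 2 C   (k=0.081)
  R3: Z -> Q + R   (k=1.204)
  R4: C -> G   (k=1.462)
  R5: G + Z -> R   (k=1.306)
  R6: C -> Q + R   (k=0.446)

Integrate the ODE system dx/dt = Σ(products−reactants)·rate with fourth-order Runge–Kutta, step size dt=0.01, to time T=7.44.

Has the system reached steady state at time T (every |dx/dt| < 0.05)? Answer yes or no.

RK4 with dt=0.01: 744 steps to T=7.44. Trajectory (selected grid times):
t=0.00: G=39.64 Q=30.64 Z=16.52 R=23.66 C=45.31
t=0.83: G=0.00 Q=68.61 Z=22.98 R=60.63 C=0.00
t=1.65: G=0.00 Q=83.03 Z=8.56 R=75.05 C=0.00
t=2.48: G=0.00 Q=88.44 Z=3.15 R=80.45 C=0.00
t=3.31: G=0.00 Q=90.43 Z=1.16 R=82.45 C=0.00
t=4.13: G=0.00 Q=91.16 Z=0.43 R=83.17 C=0.00
t=4.96: G=0.00 Q=91.43 Z=0.16 R=83.45 C=0.00
t=5.79: G=0.00 Q=91.53 Z=0.06 R=83.55 C=0.00
t=6.61: G=0.00 Q=91.57 Z=0.02 R=83.58 C=0.00
t=7.44: G=0.00 Q=91.58 Z=0.01 R=83.60 C=0.00
Rates at T: R1=0.0000, R2=0.0000, R3=0.0097, R4=0.0000, R5=0.0000, R6=0.0000
dx/dt at T (Σ net stoichiometry × rate): G=-0.0000, Q=+0.0097, Z=-0.0097, R=+0.0097, C=-0.0000
Largest |dx/dt| is |+0.0097| (Q) < 0.05 → steady.

Steady state at T: yes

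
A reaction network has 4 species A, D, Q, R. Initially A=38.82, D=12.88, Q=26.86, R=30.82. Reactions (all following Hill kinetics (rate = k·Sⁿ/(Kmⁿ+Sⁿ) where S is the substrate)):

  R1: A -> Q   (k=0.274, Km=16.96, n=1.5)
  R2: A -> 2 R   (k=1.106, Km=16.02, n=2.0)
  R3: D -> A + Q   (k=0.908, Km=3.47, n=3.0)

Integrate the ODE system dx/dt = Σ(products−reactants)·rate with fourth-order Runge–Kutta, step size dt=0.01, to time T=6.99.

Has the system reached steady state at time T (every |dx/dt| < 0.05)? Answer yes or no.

Steady state at T: no

RK4 with dt=0.01: 699 steps to T=6.99. Trajectory (selected grid times):
t=0.00: A=38.82 D=12.88 Q=26.86 R=30.82
t=0.78: A=38.61 D=12.19 Q=27.72 R=32.29
t=1.55: A=38.40 D=11.50 Q=28.56 R=33.75
t=2.33: A=38.19 D=10.82 Q=29.42 R=35.21
t=3.11: A=37.98 D=10.13 Q=30.27 R=36.68
t=3.88: A=37.76 D=9.46 Q=31.10 R=38.12
t=4.66: A=37.54 D=8.79 Q=31.93 R=39.59
t=5.44: A=37.31 D=8.13 Q=32.76 R=41.04
t=6.21: A=37.07 D=7.49 Q=33.56 R=42.48
t=6.99: A=36.82 D=6.85 Q=34.36 R=43.93
Rates at T: R1=0.2087, R2=0.9299, R3=0.8036
dx/dt at T (Σ net stoichiometry × rate): A=-0.3351, D=-0.8036, Q=+1.0124, R=+1.8599
Largest |dx/dt| is |+1.8599| (R) ≥ 0.05 → not steady.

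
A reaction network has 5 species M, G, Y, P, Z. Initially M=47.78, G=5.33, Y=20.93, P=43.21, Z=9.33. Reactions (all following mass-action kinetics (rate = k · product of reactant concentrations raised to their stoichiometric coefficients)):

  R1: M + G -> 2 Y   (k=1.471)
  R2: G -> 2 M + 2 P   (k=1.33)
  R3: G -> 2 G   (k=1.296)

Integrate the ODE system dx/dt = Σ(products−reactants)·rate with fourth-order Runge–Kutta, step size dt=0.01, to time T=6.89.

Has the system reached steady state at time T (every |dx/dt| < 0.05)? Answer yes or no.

Steady state at T: yes

RK4 with dt=0.01: 689 steps to T=6.89. Trajectory (selected grid times):
t=0.00: M=47.78 G=5.33 Y=20.93 P=43.21 Z=9.33
t=0.77: M=42.67 G=0.00 Y=31.58 P=43.42 Z=9.33
t=1.53: M=42.67 G=0.00 Y=31.58 P=43.42 Z=9.33
t=2.30: M=42.67 G=0.00 Y=31.58 P=43.42 Z=9.33
t=3.06: M=42.67 G=0.00 Y=31.58 P=43.42 Z=9.33
t=3.83: M=42.67 G=0.00 Y=31.58 P=43.42 Z=9.33
t=4.59: M=42.67 G=0.00 Y=31.58 P=43.42 Z=9.33
t=5.36: M=42.67 G=0.00 Y=31.58 P=43.42 Z=9.33
t=6.12: M=42.67 G=0.00 Y=31.58 P=43.42 Z=9.33
t=6.89: M=42.67 G=0.00 Y=31.58 P=43.42 Z=9.33
Rates at T: R1=0.0000, R2=0.0000, R3=0.0000
dx/dt at T (Σ net stoichiometry × rate): M=-0.0000, G=-0.0000, Y=+0.0000, P=+0.0000, Z=+0.0000
Largest |dx/dt| is |+0.0000| (Y) < 0.05 → steady.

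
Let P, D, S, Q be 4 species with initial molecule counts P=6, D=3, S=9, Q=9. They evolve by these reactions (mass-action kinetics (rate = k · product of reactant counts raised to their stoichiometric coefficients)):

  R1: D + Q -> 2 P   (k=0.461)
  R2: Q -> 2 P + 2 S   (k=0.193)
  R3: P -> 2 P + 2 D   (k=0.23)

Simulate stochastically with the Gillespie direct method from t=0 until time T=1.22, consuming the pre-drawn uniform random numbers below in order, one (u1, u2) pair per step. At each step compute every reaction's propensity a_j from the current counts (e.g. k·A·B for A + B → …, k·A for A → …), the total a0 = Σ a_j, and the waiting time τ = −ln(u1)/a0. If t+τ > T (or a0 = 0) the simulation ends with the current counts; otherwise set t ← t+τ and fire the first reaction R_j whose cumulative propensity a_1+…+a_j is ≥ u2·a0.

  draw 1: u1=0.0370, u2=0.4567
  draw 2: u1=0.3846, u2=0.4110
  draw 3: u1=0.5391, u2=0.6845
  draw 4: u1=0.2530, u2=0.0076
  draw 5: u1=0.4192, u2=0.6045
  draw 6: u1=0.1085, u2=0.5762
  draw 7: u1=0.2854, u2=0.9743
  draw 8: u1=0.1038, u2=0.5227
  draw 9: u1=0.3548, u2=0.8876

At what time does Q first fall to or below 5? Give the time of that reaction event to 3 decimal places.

t=0.000: P=6 D=3 S=9 Q=9
Draw 1: a1=12.447, a2=1.737, a3=1.380, a0=15.564; τ=−ln(0.0370)/15.564=0.212 → t=0.212; u2·a0=0.4567·15.564=7.108 ≤ a1=12.447 → R1 fires; P=8 D=2 S=9 Q=8
Draw 2: a1=7.376, a2=1.544, a3=1.840, a0=10.760; τ=−ln(0.3846)/10.760=0.089 → t=0.301; u2·a0=0.4110·10.760=4.422 ≤ a1=7.376 → R1 fires; P=10 D=1 S=9 Q=7
Draw 3: a1=3.227, a2=1.351, a3=2.300, a0=6.878; τ=−ln(0.5391)/6.878=0.090 → t=0.390; u2·a0=0.6845·6.878=4.708; a1+a2=4.578 < 4.708 ≤ a1+…+a3=6.878 → R3 fires; P=11 D=3 S=9 Q=7
Draw 4: a1=9.681, a2=1.351, a3=2.530, a0=13.562; τ=−ln(0.2530)/13.562=0.101 → t=0.492; u2·a0=0.0076·13.562=0.103 ≤ a1=9.681 → R1 fires; P=13 D=2 S=9 Q=6
Draw 5: a1=5.532, a2=1.158, a3=2.990, a0=9.680; τ=−ln(0.4192)/9.680=0.090 → t=0.582; u2·a0=0.6045·9.680=5.852; a1=5.532 < 5.852 ≤ a1+a2=6.690 → R2 fires; P=15 D=2 S=11 Q=5
Draw 6: a1=4.610, a2=0.965, a3=3.450, a0=9.025; τ=−ln(0.1085)/9.025=0.246 → t=0.828; u2·a0=0.5762·9.025=5.200; a1=4.610 < 5.200 ≤ a1+a2=5.575 → R2 fires; P=17 D=2 S=13 Q=4
Draw 7: a1=3.688, a2=0.772, a3=3.910, a0=8.370; τ=−ln(0.2854)/8.370=0.150 → t=0.978; u2·a0=0.9743·8.370=8.155; a1+a2=4.460 < 8.155 ≤ a1+…+a3=8.370 → R3 fires; P=18 D=4 S=13 Q=4
Draw 8: a1=7.376, a2=0.772, a3=4.140, a0=12.288; τ=−ln(0.1038)/12.288=0.184 → t=1.162; u2·a0=0.5227·12.288=6.423 ≤ a1=7.376 → R1 fires; P=20 D=3 S=13 Q=3
Draw 9: a1=4.149, a2=0.579, a3=4.600, a0=9.328; τ=−ln(0.3548)/9.328=0.111 → t=1.273 > T=1.22: stop.
Q first becomes ≤ 5 when it reaches 5 at the event at t=0.582.

Threshold first reached at t = 0.582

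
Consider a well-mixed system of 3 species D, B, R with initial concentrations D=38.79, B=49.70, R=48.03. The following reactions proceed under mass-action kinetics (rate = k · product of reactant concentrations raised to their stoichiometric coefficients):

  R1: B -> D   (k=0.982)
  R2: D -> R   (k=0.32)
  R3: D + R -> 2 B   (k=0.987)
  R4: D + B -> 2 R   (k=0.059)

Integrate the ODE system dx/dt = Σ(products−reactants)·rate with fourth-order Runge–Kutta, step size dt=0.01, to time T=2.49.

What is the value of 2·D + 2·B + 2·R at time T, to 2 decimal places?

Check how each reaction changes W = 2·D + 2·B + 2·R (weight of products minus weight of reactants):
R1: B -> D: (2·1) − (2·1) = 2 − 2 = 0
R2: D -> R: (2·1) − (2·1) = 2 − 2 = 0
R3: D + R -> 2 B: (2·2) − (2·1 + 2·1) = 4 − 4 = 0
R4: D + B -> 2 R: (2·2) − (2·1 + 2·1) = 4 − 4 = 0
Every reaction leaves W unchanged, so W is conserved and no simulation is needed: W(T) = W(0) = 2·38.79 + 2·49.70 + 2·48.03 = 273.04

Value at T = 273.04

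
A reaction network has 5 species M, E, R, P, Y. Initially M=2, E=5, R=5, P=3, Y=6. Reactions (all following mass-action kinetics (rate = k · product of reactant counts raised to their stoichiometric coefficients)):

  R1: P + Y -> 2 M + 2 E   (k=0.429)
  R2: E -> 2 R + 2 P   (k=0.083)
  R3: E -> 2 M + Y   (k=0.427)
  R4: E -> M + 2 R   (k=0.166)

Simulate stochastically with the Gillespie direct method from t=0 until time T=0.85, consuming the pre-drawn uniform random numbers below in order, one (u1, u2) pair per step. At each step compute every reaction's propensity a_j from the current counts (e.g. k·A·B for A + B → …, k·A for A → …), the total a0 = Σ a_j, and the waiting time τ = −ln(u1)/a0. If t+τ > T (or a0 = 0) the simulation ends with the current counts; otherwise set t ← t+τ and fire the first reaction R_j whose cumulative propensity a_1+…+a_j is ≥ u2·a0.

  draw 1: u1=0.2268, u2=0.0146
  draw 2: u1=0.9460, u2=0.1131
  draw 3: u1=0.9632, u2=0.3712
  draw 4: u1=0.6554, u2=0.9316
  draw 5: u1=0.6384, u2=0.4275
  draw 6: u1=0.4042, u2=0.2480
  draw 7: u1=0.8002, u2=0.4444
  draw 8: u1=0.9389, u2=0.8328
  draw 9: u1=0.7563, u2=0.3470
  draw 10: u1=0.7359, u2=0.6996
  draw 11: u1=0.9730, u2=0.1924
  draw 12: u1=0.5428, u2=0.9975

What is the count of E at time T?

t=0.000: M=2 E=5 R=5 P=3 Y=6
Draw 1: a1=7.722, a2=0.415, a3=2.135, a4=0.830, a0=11.102; τ=−ln(0.2268)/11.102=0.134 → t=0.134; u2·a0=0.0146·11.102=0.162 ≤ a1=7.722 → R1 fires; M=4 E=7 R=5 P=2 Y=5
Draw 2: a1=4.290, a2=0.581, a3=2.989, a4=1.162, a0=9.022; τ=−ln(0.9460)/9.022=0.006 → t=0.140; u2·a0=0.1131·9.022=1.020 ≤ a1=4.290 → R1 fires; M=6 E=9 R=5 P=1 Y=4
Draw 3: a1=1.716, a2=0.747, a3=3.843, a4=1.494, a0=7.800; τ=−ln(0.9632)/7.800=0.005 → t=0.145; u2·a0=0.3712·7.800=2.895; a1+a2=2.463 < 2.895 ≤ a1+…+a3=6.306 → R3 fires; M=8 E=8 R=5 P=1 Y=5
Draw 4: a1=2.145, a2=0.664, a3=3.416, a4=1.328, a0=7.553; τ=−ln(0.6554)/7.553=0.056 → t=0.201; u2·a0=0.9316·7.553=7.036; a1+…+a3=6.225 < 7.036 ≤ a1+…+a4=7.553 → R4 fires; M=9 E=7 R=7 P=1 Y=5
Draw 5: a1=2.145, a2=0.581, a3=2.989, a4=1.162, a0=6.877; τ=−ln(0.6384)/6.877=0.065 → t=0.266; u2·a0=0.4275·6.877=2.940; a1+a2=2.726 < 2.940 ≤ a1+…+a3=5.715 → R3 fires; M=11 E=6 R=7 P=1 Y=6
Draw 6: a1=2.574, a2=0.498, a3=2.562, a4=0.996, a0=6.630; τ=−ln(0.4042)/6.630=0.137 → t=0.402; u2·a0=0.2480·6.630=1.644 ≤ a1=2.574 → R1 fires; M=13 E=8 R=7 P=0 Y=5
Draw 7: a1=0.000, a2=0.664, a3=3.416, a4=1.328, a0=5.408; τ=−ln(0.8002)/5.408=0.041 → t=0.444; u2·a0=0.4444·5.408=2.403; a1+a2=0.664 < 2.403 ≤ a1+…+a3=4.080 → R3 fires; M=15 E=7 R=7 P=0 Y=6
Draw 8: a1=0.000, a2=0.581, a3=2.989, a4=1.162, a0=4.732; τ=−ln(0.9389)/4.732=0.013 → t=0.457; u2·a0=0.8328·4.732=3.941; a1+…+a3=3.570 < 3.941 ≤ a1+…+a4=4.732 → R4 fires; M=16 E=6 R=9 P=0 Y=6
Draw 9: a1=0.000, a2=0.498, a3=2.562, a4=0.996, a0=4.056; τ=−ln(0.7563)/4.056=0.069 → t=0.526; u2·a0=0.3470·4.056=1.407; a1+a2=0.498 < 1.407 ≤ a1+…+a3=3.060 → R3 fires; M=18 E=5 R=9 P=0 Y=7
Draw 10: a1=0.000, a2=0.415, a3=2.135, a4=0.830, a0=3.380; τ=−ln(0.7359)/3.380=0.091 → t=0.617; u2·a0=0.6996·3.380=2.365; a1+a2=0.415 < 2.365 ≤ a1+…+a3=2.550 → R3 fires; M=20 E=4 R=9 P=0 Y=8
Draw 11: a1=0.000, a2=0.332, a3=1.708, a4=0.664, a0=2.704; τ=−ln(0.9730)/2.704=0.010 → t=0.627; u2·a0=0.1924·2.704=0.520; a1+a2=0.332 < 0.520 ≤ a1+…+a3=2.040 → R3 fires; M=22 E=3 R=9 P=0 Y=9
Draw 12: a1=0.000, a2=0.249, a3=1.281, a4=0.498, a0=2.028; τ=−ln(0.5428)/2.028=0.301 → t=0.928 > T=0.85: stop.
Read off E at T=0.85: 3

E at T = 3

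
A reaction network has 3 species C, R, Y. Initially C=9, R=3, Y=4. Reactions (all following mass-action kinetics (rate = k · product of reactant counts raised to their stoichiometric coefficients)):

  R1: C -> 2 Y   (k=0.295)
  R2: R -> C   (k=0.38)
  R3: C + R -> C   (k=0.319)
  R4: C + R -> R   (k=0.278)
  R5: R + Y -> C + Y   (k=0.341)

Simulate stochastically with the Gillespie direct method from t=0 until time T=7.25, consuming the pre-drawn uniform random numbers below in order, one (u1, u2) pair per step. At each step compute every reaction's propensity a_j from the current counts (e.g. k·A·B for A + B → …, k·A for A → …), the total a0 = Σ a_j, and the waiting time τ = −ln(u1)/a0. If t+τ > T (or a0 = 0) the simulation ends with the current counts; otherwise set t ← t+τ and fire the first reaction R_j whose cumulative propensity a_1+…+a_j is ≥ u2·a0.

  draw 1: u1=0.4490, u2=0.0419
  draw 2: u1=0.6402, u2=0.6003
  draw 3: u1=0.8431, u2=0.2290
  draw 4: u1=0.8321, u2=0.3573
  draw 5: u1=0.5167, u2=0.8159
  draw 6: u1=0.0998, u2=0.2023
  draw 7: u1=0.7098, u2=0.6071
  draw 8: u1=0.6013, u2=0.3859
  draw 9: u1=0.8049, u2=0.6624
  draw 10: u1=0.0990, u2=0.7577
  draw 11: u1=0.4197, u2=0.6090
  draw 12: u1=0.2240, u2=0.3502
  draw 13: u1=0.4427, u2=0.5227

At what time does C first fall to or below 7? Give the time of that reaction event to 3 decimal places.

Threshold first reached at t = 0.052

t=0.000: C=9 R=3 Y=4
Draw 1: a1=2.655, a2=1.140, a3=8.613, a4=7.506, a5=4.092, a0=24.006; τ=−ln(0.4490)/24.006=0.033 → t=0.033; u2·a0=0.0419·24.006=1.006 ≤ a1=2.655 → R1 fires; C=8 R=3 Y=6
Draw 2: a1=2.360, a2=1.140, a3=7.656, a4=6.672, a5=6.138, a0=23.966; τ=−ln(0.6402)/23.966=0.019 → t=0.052; u2·a0=0.6003·23.966=14.387; a1+…+a3=11.156 < 14.387 ≤ a1+…+a4=17.828 → R4 fires; C=7 R=3 Y=6
Draw 3: a1=2.065, a2=1.140, a3=6.699, a4=5.838, a5=6.138, a0=21.880; τ=−ln(0.8431)/21.880=0.008 → t=0.060; u2·a0=0.2290·21.880=5.011; a1+a2=3.205 < 5.011 ≤ a1+…+a3=9.904 → R3 fires; C=7 R=2 Y=6
Draw 4: a1=2.065, a2=0.760, a3=4.466, a4=3.892, a5=4.092, a0=15.275; τ=−ln(0.8321)/15.275=0.012 → t=0.072; u2·a0=0.3573·15.275=5.458; a1+a2=2.825 < 5.458 ≤ a1+…+a3=7.291 → R3 fires; C=7 R=1 Y=6
Draw 5: a1=2.065, a2=0.380, a3=2.233, a4=1.946, a5=2.046, a0=8.670; τ=−ln(0.5167)/8.670=0.076 → t=0.148; u2·a0=0.8159·8.670=7.074; a1+…+a4=6.624 < 7.074 ≤ a1+…+a5=8.670 → R5 fires; C=8 R=0 Y=6
Draw 6: a1=2.360, a2=0.000, a3=0.000, a4=0.000, a5=0.000, a0=2.360; τ=−ln(0.0998)/2.360=0.977 → t=1.124; u2·a0=0.2023·2.360=0.477 ≤ a1=2.360 → R1 fires; C=7 R=0 Y=8
Draw 7: a1=2.065, a2=0.000, a3=0.000, a4=0.000, a5=0.000, a0=2.065; τ=−ln(0.7098)/2.065=0.166 → t=1.290; u2·a0=0.6071·2.065=1.254 ≤ a1=2.065 → R1 fires; C=6 R=0 Y=10
Draw 8: a1=1.770, a2=0.000, a3=0.000, a4=0.000, a5=0.000, a0=1.770; τ=−ln(0.6013)/1.770=0.287 → t=1.578; u2·a0=0.3859·1.770=0.683 ≤ a1=1.770 → R1 fires; C=5 R=0 Y=12
Draw 9: a1=1.475, a2=0.000, a3=0.000, a4=0.000, a5=0.000, a0=1.475; τ=−ln(0.8049)/1.475=0.147 → t=1.725; u2·a0=0.6624·1.475=0.977 ≤ a1=1.475 → R1 fires; C=4 R=0 Y=14
Draw 10: a1=1.180, a2=0.000, a3=0.000, a4=0.000, a5=0.000, a0=1.180; τ=−ln(0.0990)/1.180=1.960 → t=3.685; u2·a0=0.7577·1.180=0.894 ≤ a1=1.180 → R1 fires; C=3 R=0 Y=16
Draw 11: a1=0.885, a2=0.000, a3=0.000, a4=0.000, a5=0.000, a0=0.885; τ=−ln(0.4197)/0.885=0.981 → t=4.666; u2·a0=0.6090·0.885=0.539 ≤ a1=0.885 → R1 fires; C=2 R=0 Y=18
Draw 12: a1=0.590, a2=0.000, a3=0.000, a4=0.000, a5=0.000, a0=0.590; τ=−ln(0.2240)/0.590=2.536 → t=7.202; u2·a0=0.3502·0.590=0.207 ≤ a1=0.590 → R1 fires; C=1 R=0 Y=20
Draw 13: a1=0.295, a2=0.000, a3=0.000, a4=0.000, a5=0.000, a0=0.295; τ=−ln(0.4427)/0.295=2.762 → t=9.964 > T=7.25: stop.
C first becomes ≤ 7 when it reaches 7 at the event at t=0.052.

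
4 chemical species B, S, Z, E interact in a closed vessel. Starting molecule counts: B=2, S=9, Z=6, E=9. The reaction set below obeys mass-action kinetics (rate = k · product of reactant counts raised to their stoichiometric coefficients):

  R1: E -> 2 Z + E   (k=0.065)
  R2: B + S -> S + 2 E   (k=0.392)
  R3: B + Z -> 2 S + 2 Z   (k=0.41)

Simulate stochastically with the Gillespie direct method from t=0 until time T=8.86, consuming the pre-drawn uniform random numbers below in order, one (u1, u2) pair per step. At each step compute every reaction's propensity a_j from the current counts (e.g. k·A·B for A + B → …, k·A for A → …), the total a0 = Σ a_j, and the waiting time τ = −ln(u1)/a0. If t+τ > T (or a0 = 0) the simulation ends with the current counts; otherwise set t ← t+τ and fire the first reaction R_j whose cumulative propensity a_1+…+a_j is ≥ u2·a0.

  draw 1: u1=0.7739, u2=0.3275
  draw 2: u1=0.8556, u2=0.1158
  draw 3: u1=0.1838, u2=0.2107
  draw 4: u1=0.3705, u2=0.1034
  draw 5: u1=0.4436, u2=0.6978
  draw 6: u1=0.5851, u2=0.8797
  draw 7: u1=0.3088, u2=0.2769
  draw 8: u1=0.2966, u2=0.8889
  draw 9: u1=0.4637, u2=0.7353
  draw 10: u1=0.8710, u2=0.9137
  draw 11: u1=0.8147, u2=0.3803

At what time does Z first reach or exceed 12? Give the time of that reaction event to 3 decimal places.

Threshold first reached at t = 4.185

t=0.000: B=2 S=9 Z=6 E=9
Draw 1: a1=0.585, a2=7.056, a3=4.920, a0=12.561; τ=−ln(0.7739)/12.561=0.020 → t=0.020; u2·a0=0.3275·12.561=4.114; a1=0.585 < 4.114 ≤ a1+a2=7.641 → R2 fires; B=1 S=9 Z=6 E=11
Draw 2: a1=0.715, a2=3.528, a3=2.460, a0=6.703; τ=−ln(0.8556)/6.703=0.023 → t=0.044; u2·a0=0.1158·6.703=0.776; a1=0.715 < 0.776 ≤ a1+a2=4.243 → R2 fires; B=0 S=9 Z=6 E=13
Draw 3: a1=0.845, a2=0.000, a3=0.000, a0=0.845; τ=−ln(0.1838)/0.845=2.005 → t=2.048; u2·a0=0.2107·0.845=0.178 ≤ a1=0.845 → R1 fires; B=0 S=9 Z=8 E=13
Draw 4: a1=0.845, a2=0.000, a3=0.000, a0=0.845; τ=−ln(0.3705)/0.845=1.175 → t=3.223; u2·a0=0.1034·0.845=0.087 ≤ a1=0.845 → R1 fires; B=0 S=9 Z=10 E=13
Draw 5: a1=0.845, a2=0.000, a3=0.000, a0=0.845; τ=−ln(0.4436)/0.845=0.962 → t=4.185; u2·a0=0.6978·0.845=0.590 ≤ a1=0.845 → R1 fires; B=0 S=9 Z=12 E=13
Draw 6: a1=0.845, a2=0.000, a3=0.000, a0=0.845; τ=−ln(0.5851)/0.845=0.634 → t=4.820; u2·a0=0.8797·0.845=0.743 ≤ a1=0.845 → R1 fires; B=0 S=9 Z=14 E=13
Draw 7: a1=0.845, a2=0.000, a3=0.000, a0=0.845; τ=−ln(0.3088)/0.845=1.391 → t=6.210; u2·a0=0.2769·0.845=0.234 ≤ a1=0.845 → R1 fires; B=0 S=9 Z=16 E=13
Draw 8: a1=0.845, a2=0.000, a3=0.000, a0=0.845; τ=−ln(0.2966)/0.845=1.438 → t=7.648; u2·a0=0.8889·0.845=0.751 ≤ a1=0.845 → R1 fires; B=0 S=9 Z=18 E=13
Draw 9: a1=0.845, a2=0.000, a3=0.000, a0=0.845; τ=−ln(0.4637)/0.845=0.909 → t=8.558; u2·a0=0.7353·0.845=0.621 ≤ a1=0.845 → R1 fires; B=0 S=9 Z=20 E=13
Draw 10: a1=0.845, a2=0.000, a3=0.000, a0=0.845; τ=−ln(0.8710)/0.845=0.163 → t=8.721; u2·a0=0.9137·0.845=0.772 ≤ a1=0.845 → R1 fires; B=0 S=9 Z=22 E=13
Draw 11: a1=0.845, a2=0.000, a3=0.000, a0=0.845; τ=−ln(0.8147)/0.845=0.243 → t=8.964 > T=8.86: stop.
Z first becomes ≥ 12 when it reaches 12 at the event at t=4.185.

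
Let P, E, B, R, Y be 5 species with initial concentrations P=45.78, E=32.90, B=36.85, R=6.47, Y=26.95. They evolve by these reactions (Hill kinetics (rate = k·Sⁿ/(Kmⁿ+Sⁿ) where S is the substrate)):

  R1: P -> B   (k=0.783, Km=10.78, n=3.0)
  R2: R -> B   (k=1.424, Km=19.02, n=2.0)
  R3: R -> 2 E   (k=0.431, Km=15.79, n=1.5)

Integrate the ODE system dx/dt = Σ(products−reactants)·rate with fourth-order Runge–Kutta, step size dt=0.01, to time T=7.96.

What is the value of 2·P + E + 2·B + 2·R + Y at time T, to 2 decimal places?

Value at T = 238.05

Check how each reaction changes W = 2·P + E + 2·B + 2·R + Y (weight of products minus weight of reactants):
R1: P -> B: (2·1) − (2·1) = 2 − 2 = 0
R2: R -> B: (2·1) − (2·1) = 2 − 2 = 0
R3: R -> 2 E: (1·2) − (2·1) = 2 − 2 = 0
Every reaction leaves W unchanged, so W is conserved and no simulation is needed: W(T) = W(0) = 2·45.78 + 32.90 + 2·36.85 + 2·6.47 + 26.95 = 238.05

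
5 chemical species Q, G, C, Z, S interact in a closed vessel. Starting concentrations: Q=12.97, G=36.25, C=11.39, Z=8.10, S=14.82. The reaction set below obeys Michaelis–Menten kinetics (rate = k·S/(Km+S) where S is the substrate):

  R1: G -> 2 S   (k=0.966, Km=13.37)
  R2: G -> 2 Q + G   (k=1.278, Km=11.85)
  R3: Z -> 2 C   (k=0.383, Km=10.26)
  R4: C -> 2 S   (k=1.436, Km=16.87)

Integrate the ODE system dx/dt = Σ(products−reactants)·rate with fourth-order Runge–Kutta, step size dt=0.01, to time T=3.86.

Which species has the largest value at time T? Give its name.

RK4 with dt=0.01: 386 steps to T=3.86. Trajectory (selected grid times):
t=0.00: Q=12.97 G=36.25 C=11.39 Z=8.10 S=14.82
t=0.43: Q=13.80 G=35.95 C=11.29 Z=8.03 S=15.92
t=0.86: Q=14.62 G=35.64 C=11.18 Z=7.96 S=17.02
t=1.29: Q=15.45 G=35.34 C=11.08 Z=7.88 S=18.12
t=1.72: Q=16.27 G=35.04 C=10.98 Z=7.81 S=19.21
t=2.14: Q=17.07 G=34.75 C=10.88 Z=7.74 S=20.27
t=2.57: Q=17.89 G=34.45 C=10.78 Z=7.67 S=21.35
t=3.00: Q=18.71 G=34.15 C=10.68 Z=7.60 S=22.43
t=3.43: Q=19.52 G=33.85 C=10.58 Z=7.53 S=23.50
t=3.86: Q=20.33 G=33.55 C=10.49 Z=7.46 S=24.57
At T=3.86: Q=20.33 G=33.55 C=10.49 Z=7.46 S=24.57; the largest is G.

Dominant species at T: G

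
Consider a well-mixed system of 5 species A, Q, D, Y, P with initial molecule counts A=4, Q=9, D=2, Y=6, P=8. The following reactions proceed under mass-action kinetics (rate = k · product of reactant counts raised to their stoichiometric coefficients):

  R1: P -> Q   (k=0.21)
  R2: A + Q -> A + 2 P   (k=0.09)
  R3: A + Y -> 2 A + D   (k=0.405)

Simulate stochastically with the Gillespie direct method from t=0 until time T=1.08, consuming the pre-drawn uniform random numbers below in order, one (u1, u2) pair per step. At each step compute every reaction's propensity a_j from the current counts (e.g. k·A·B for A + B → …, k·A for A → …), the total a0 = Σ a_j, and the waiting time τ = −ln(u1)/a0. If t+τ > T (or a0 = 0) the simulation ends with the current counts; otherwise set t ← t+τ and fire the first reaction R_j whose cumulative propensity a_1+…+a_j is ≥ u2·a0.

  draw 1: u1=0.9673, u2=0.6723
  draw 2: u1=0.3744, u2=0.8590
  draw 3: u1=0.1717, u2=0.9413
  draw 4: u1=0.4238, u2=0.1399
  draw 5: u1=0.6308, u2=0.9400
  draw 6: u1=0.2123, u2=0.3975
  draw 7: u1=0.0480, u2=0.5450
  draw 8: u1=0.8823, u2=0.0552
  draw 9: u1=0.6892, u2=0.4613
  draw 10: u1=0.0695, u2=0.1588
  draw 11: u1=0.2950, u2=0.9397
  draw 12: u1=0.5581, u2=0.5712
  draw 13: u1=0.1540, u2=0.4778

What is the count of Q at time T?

t=0.000: A=4 Q=9 D=2 Y=6 P=8
Draw 1: a1=1.680, a2=3.240, a3=9.720, a0=14.640; τ=−ln(0.9673)/14.640=0.002 → t=0.002; u2·a0=0.6723·14.640=9.842; a1+a2=4.920 < 9.842 ≤ a1+…+a3=14.640 → R3 fires; A=5 Q=9 D=3 Y=5 P=8
Draw 2: a1=1.680, a2=4.050, a3=10.125, a0=15.855; τ=−ln(0.3744)/15.855=0.062 → t=0.064; u2·a0=0.8590·15.855=13.619; a1+a2=5.730 < 13.619 ≤ a1+…+a3=15.855 → R3 fires; A=6 Q=9 D=4 Y=4 P=8
Draw 3: a1=1.680, a2=4.860, a3=9.720, a0=16.260; τ=−ln(0.1717)/16.260=0.108 → t=0.173; u2·a0=0.9413·16.260=15.306; a1+a2=6.540 < 15.306 ≤ a1+…+a3=16.260 → R3 fires; A=7 Q=9 D=5 Y=3 P=8
Draw 4: a1=1.680, a2=5.670, a3=8.505, a0=15.855; τ=−ln(0.4238)/15.855=0.054 → t=0.227; u2·a0=0.1399·15.855=2.218; a1=1.680 < 2.218 ≤ a1+a2=7.350 → R2 fires; A=7 Q=8 D=5 Y=3 P=10
Draw 5: a1=2.100, a2=5.040, a3=8.505, a0=15.645; τ=−ln(0.6308)/15.645=0.029 → t=0.256; u2·a0=0.9400·15.645=14.706; a1+a2=7.140 < 14.706 ≤ a1+…+a3=15.645 → R3 fires; A=8 Q=8 D=6 Y=2 P=10
Draw 6: a1=2.100, a2=5.760, a3=6.480, a0=14.340; τ=−ln(0.2123)/14.340=0.108 → t=0.364; u2·a0=0.3975·14.340=5.700; a1=2.100 < 5.700 ≤ a1+a2=7.860 → R2 fires; A=8 Q=7 D=6 Y=2 P=12
Draw 7: a1=2.520, a2=5.040, a3=6.480, a0=14.040; τ=−ln(0.0480)/14.040=0.216 → t=0.581; u2·a0=0.5450·14.040=7.652; a1+a2=7.560 < 7.652 ≤ a1+…+a3=14.040 → R3 fires; A=9 Q=7 D=7 Y=1 P=12
Draw 8: a1=2.520, a2=5.670, a3=3.645, a0=11.835; τ=−ln(0.8823)/11.835=0.011 → t=0.591; u2·a0=0.0552·11.835=0.653 ≤ a1=2.520 → R1 fires; A=9 Q=8 D=7 Y=1 P=11
Draw 9: a1=2.310, a2=6.480, a3=3.645, a0=12.435; τ=−ln(0.6892)/12.435=0.030 → t=0.621; u2·a0=0.4613·12.435=5.736; a1=2.310 < 5.736 ≤ a1+a2=8.790 → R2 fires; A=9 Q=7 D=7 Y=1 P=13
Draw 10: a1=2.730, a2=5.670, a3=3.645, a0=12.045; τ=−ln(0.0695)/12.045=0.221 → t=0.842; u2·a0=0.1588·12.045=1.913 ≤ a1=2.730 → R1 fires; A=9 Q=8 D=7 Y=1 P=12
Draw 11: a1=2.520, a2=6.480, a3=3.645, a0=12.645; τ=−ln(0.2950)/12.645=0.097 → t=0.939; u2·a0=0.9397·12.645=11.883; a1+a2=9.000 < 11.883 ≤ a1+…+a3=12.645 → R3 fires; A=10 Q=8 D=8 Y=0 P=12
Draw 12: a1=2.520, a2=7.200, a3=0.000, a0=9.720; τ=−ln(0.5581)/9.720=0.060 → t=0.999; u2·a0=0.5712·9.720=5.552; a1=2.520 < 5.552 ≤ a1+a2=9.720 → R2 fires; A=10 Q=7 D=8 Y=0 P=14
Draw 13: a1=2.940, a2=6.300, a3=0.000, a0=9.240; τ=−ln(0.1540)/9.240=0.202 → t=1.201 > T=1.08: stop.
Read off Q at T=1.08: 7

Q at T = 7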